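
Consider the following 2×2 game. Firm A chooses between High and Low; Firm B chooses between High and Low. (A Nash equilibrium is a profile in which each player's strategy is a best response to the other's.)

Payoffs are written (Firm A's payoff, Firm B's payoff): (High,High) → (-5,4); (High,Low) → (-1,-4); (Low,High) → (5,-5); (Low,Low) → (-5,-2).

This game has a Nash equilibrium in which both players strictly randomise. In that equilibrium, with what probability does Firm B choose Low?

5/7

Let q be the probability that Firm B plays High. In a completely mixed equilibrium, Firm A must be indifferent between High and Low.
Firm A's expected payoff from High is −5q − (1−q); from Low it is 5q − 5(1−q).
Setting these equal: −4q − 1 = 10q − 5, so q = 2/7.
Therefore Firm B plays Low with probability 1 − 2/7 = 5/7.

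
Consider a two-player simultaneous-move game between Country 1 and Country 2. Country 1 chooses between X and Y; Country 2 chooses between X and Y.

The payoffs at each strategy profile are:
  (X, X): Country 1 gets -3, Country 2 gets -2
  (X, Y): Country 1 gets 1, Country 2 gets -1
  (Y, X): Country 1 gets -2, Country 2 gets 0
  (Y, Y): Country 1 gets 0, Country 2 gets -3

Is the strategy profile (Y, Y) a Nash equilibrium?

At (Y, Y), Country 1 earns 0; switching to X would give 1, so Country 1 would deviate.
Country 2 earns -3; switching to X would give 0, so Country 2 would deviate.
Since at least one player can profitably deviate, this is not a Nash equilibrium.

No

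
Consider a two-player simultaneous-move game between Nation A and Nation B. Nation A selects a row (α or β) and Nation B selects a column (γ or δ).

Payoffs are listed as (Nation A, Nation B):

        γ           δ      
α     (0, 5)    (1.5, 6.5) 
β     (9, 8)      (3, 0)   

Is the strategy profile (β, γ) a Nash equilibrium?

Yes

At (β, γ), Nation A earns 9; switching to α would give 0, so Nation A has no profitable deviation.
Nation B earns 8; switching to δ would give 0, so Nation B has no profitable deviation.
Neither player can gain by a unilateral deviation, so this profile is a Nash equilibrium.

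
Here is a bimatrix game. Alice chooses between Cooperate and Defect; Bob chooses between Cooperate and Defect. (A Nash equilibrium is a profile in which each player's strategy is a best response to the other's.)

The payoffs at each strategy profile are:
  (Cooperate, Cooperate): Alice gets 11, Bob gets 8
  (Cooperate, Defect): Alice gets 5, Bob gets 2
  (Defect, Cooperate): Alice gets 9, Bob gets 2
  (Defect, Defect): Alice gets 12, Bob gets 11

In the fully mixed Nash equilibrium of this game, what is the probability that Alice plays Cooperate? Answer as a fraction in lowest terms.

3/5

Let r be the probability that Alice plays Cooperate. In a completely mixed equilibrium, Bob must be indifferent between Cooperate and Defect.
Bob's expected payoff from Cooperate is 8r + 2(1−r); from Defect it is 2r + 11(1−r).
Setting these equal: 6r + 2 = −9r + 11, so r = 3/5.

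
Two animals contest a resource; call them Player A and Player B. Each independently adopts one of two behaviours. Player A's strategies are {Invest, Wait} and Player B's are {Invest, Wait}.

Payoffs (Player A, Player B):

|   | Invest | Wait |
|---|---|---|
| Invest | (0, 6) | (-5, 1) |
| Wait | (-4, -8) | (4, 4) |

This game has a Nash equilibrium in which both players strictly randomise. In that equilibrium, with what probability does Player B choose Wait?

Let c be the probability that Player B plays Invest. In a completely mixed equilibrium, Player A must be indifferent between Invest and Wait.
Player A's expected payoff from Invest is −5(1−c); from Wait it is −4c + 4(1−c).
Setting these equal: 5c − 5 = −8c + 4, so c = 9/13.
Therefore Player B plays Wait with probability 1 − 9/13 = 4/13.

4/13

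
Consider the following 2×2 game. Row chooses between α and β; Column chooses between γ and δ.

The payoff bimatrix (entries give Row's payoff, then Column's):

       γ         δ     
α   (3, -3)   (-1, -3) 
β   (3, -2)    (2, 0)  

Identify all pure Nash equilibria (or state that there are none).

(α, γ) and (β, δ)

(α, γ): Row gets 3 ≥ 3 from β, and Column gets -3 ≥ -3 from δ — Nash equilibrium.
(α, δ): Row prefers β (2 > -1) — not an equilibrium.
(β, γ): Column prefers δ (0 > -2) — not an equilibrium.
(β, δ): Row gets 2 ≥ -1 from α, and Column gets 0 ≥ -2 from γ — Nash equilibrium.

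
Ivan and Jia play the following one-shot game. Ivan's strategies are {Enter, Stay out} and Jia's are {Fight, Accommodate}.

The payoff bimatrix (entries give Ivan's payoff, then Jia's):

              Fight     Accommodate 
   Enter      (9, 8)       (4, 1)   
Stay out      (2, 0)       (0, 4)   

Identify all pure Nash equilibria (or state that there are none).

(Enter, Fight): Ivan gets 9 ≥ 2 from Stay out, and Jia gets 8 ≥ 1 from Accommodate — Nash equilibrium.
(Enter, Accommodate): Jia prefers Fight (8 > 1) — not an equilibrium.
(Stay out, Fight): Ivan prefers Enter (9 > 2); Jia prefers Accommodate (4 > 0) — not an equilibrium.
(Stay out, Accommodate): Ivan prefers Enter (4 > 0) — not an equilibrium.

(Enter, Fight)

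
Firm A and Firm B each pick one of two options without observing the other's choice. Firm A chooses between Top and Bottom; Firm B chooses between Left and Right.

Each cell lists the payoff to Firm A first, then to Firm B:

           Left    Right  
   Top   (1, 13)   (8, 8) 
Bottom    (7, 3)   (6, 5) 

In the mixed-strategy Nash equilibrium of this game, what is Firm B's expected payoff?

41/7

First find p, the probability Firm A plays Top, from Firm B's indifference between Left and Right: 13p + 3(1−p) = 8p + 5(1−p), giving p = 2/7.
Since Firm B is indifferent in equilibrium, Firm B's expected payoff equals the payoff from either column against (2/7, 5/7). Using Left: 13(2/7) + 3(5/7) = 41/7.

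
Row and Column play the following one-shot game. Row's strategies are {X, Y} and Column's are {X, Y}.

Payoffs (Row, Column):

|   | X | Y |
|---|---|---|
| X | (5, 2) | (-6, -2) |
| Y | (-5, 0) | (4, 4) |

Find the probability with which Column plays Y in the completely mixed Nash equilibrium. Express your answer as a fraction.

1/2

Let q be the probability that Column plays X. In a completely mixed equilibrium, Row must be indifferent between X and Y.
Row's expected payoff from X is 5q − 6(1−q); from Y it is −5q + 4(1−q).
Setting these equal: 11q − 6 = −9q + 4, so q = 1/2.
Therefore Column plays Y with probability 1 − 1/2 = 1/2.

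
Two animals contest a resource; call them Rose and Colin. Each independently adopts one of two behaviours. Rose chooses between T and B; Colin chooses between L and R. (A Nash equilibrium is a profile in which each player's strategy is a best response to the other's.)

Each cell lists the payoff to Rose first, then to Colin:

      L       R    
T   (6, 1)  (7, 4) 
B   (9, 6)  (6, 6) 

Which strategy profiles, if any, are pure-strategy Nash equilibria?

(T, L): Rose prefers B (9 > 6); Colin prefers R (4 > 1) — not an equilibrium.
(T, R): Rose gets 7 ≥ 6 from B, and Colin gets 4 ≥ 1 from L — Nash equilibrium.
(B, L): Rose gets 9 ≥ 6 from T, and Colin gets 6 ≥ 6 from R — Nash equilibrium.
(B, R): Rose prefers T (7 > 6) — not an equilibrium.

(T, R) and (B, L)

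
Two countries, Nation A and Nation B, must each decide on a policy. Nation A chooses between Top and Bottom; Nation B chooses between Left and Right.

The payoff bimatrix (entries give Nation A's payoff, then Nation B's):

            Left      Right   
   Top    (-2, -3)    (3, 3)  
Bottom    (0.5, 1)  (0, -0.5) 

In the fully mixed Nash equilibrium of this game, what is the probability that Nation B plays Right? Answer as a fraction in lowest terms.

Let y be the probability that Nation B plays Left. In a completely mixed equilibrium, Nation A must be indifferent between Top and Bottom.
Nation A's expected payoff from Top is −2y + 3(1−y); from Bottom it is 0.5y.
Setting these equal: −5y + 3 = 0.5y, so y = 6/11.
Therefore Nation B plays Right with probability 1 − 6/11 = 5/11.

5/11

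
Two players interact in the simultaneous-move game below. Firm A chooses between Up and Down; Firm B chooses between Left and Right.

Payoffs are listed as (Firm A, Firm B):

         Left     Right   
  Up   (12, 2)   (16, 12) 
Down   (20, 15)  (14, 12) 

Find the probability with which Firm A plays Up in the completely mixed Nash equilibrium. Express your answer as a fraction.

3/13

Let x be the probability that Firm A plays Up. In a completely mixed equilibrium, Firm B must be indifferent between Left and Right.
Firm B's expected payoff from Left is 2x + 15(1−x); from Right it is 12x + 12(1−x).
Setting these equal: −13x + 15 = 12, so x = 3/13.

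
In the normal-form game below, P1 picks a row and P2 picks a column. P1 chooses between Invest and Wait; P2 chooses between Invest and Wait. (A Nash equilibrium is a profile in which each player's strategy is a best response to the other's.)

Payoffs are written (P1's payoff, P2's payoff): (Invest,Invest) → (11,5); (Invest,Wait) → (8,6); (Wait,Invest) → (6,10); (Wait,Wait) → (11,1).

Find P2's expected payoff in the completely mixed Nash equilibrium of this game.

First find x, the probability P1 plays Invest, from P2's indifference between Invest and Wait: 5x + 10(1−x) = 6x + (1−x), giving x = 9/10.
Since P2 is indifferent in equilibrium, P2's expected payoff equals the payoff from either column against (9/10, 1/10). Using Invest: 5(9/10) + 10(1/10) = 11/2.

11/2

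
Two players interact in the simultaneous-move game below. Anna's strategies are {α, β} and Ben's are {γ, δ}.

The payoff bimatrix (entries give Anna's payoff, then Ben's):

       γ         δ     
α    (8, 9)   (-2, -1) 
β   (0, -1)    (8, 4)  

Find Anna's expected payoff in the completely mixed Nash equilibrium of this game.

32/9

First find y, the probability Ben plays γ, from Anna's indifference between α and β: 8y − 2(1−y) = 8(1−y), giving y = 5/9.
Since Anna is indifferent in equilibrium, Anna's expected payoff equals the payoff from either row against (5/9, 4/9). Using α: 8(5/9) − 2(4/9) = 32/9.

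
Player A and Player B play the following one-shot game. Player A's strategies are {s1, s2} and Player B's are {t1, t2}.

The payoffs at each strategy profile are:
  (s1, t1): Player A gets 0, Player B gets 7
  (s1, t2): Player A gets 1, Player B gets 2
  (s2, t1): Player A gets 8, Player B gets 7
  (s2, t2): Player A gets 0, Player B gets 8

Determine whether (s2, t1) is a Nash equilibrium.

At (s2, t1), Player A earns 8; switching to s1 would give 0, so Player A has no profitable deviation.
Player B earns 7; switching to t2 would give 8, so Player B would deviate.
Since at least one player can profitably deviate, this is not a Nash equilibrium.

No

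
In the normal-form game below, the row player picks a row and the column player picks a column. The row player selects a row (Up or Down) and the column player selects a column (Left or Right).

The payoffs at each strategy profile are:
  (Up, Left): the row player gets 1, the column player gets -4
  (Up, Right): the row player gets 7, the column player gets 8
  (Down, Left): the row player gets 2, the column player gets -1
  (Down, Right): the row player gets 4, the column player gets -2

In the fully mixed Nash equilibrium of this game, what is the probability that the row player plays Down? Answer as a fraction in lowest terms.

12/13

Let x be the probability that the row player plays Up. In a completely mixed equilibrium, the column player must be indifferent between Left and Right.
The column player's expected payoff from Left is −4x − (1−x); from Right it is 8x − 2(1−x).
Setting these equal: −3x − 1 = 10x − 2, so x = 1/13.
Therefore the row player plays Down with probability 1 − 1/13 = 12/13.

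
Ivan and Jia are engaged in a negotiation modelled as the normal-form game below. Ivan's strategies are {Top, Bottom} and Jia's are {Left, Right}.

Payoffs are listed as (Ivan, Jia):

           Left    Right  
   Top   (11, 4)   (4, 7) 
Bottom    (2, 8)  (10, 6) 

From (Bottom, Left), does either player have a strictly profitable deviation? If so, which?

Ivan

Ivan at (Bottom, Left) earns 2; deviating to Top yields 11 — a strict improvement.
Jia earns 8; deviating to Right yields 6 — not better.
Only Ivan has a strictly profitable deviation.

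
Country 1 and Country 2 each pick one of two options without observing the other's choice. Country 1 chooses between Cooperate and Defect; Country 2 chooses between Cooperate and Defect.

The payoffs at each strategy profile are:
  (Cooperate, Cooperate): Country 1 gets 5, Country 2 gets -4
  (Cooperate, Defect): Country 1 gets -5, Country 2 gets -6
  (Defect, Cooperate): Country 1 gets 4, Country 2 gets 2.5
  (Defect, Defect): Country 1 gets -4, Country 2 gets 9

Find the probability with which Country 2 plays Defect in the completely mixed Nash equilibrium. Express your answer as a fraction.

Let q be the probability that Country 2 plays Cooperate. In a completely mixed equilibrium, Country 1 must be indifferent between Cooperate and Defect.
Country 1's expected payoff from Cooperate is 5q − 5(1−q); from Defect it is 4q − 4(1−q).
Setting these equal: 10q − 5 = 8q − 4, so q = 1/2.
Therefore Country 2 plays Defect with probability 1 − 1/2 = 1/2.

1/2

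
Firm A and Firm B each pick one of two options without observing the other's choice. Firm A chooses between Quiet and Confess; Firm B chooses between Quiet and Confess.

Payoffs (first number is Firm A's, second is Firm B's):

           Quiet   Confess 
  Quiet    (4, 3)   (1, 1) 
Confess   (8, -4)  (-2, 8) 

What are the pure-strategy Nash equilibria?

(Quiet, Quiet): Firm A prefers Confess (8 > 4) — not an equilibrium.
(Quiet, Confess): Firm B prefers Quiet (3 > 1) — not an equilibrium.
(Confess, Quiet): Firm B prefers Confess (8 > -4) — not an equilibrium.
(Confess, Confess): Firm A prefers Quiet (1 > -2) — not an equilibrium.

none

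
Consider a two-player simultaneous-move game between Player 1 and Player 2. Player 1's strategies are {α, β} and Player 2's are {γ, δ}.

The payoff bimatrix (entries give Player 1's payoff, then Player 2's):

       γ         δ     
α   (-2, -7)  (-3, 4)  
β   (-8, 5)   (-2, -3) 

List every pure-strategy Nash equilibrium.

(α, γ): Player 2 prefers δ (4 > -7) — not an equilibrium.
(α, δ): Player 1 prefers β (-2 > -3) — not an equilibrium.
(β, γ): Player 1 prefers α (-2 > -8) — not an equilibrium.
(β, δ): Player 2 prefers γ (5 > -3) — not an equilibrium.

none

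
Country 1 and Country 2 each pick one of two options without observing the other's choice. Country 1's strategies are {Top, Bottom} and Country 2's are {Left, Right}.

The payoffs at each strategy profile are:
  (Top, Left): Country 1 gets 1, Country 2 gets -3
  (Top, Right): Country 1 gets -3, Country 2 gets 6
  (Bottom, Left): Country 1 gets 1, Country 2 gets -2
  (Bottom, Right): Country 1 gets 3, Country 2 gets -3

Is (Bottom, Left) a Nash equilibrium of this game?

Yes

At (Bottom, Left), Country 1 earns 1; switching to Top would give 1, so Country 1 has no profitable deviation.
Country 2 earns -2; switching to Right would give -3, so Country 2 has no profitable deviation.
Neither player can gain by a unilateral deviation, so this profile is a Nash equilibrium.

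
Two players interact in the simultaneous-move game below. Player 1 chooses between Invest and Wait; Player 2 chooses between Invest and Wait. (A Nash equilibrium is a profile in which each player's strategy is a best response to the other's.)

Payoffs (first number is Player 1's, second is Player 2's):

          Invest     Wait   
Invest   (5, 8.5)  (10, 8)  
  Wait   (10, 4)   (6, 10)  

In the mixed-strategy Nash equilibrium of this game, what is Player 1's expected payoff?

70/9

First find y, the probability Player 2 plays Invest, from Player 1's indifference between Invest and Wait: 5y + 10(1−y) = 10y + 6(1−y), giving y = 4/9.
Since Player 1 is indifferent in equilibrium, Player 1's expected payoff equals the payoff from either row against (4/9, 5/9). Using Invest: 5(4/9) + 10(5/9) = 70/9.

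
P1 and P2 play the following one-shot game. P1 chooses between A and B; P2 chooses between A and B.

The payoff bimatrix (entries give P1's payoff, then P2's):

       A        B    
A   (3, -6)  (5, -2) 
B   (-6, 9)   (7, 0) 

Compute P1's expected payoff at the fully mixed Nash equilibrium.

51/11

First find q, the probability P2 plays A, from P1's indifference between A and B: 3q + 5(1−q) = −6q + 7(1−q), giving q = 2/11.
Since P1 is indifferent in equilibrium, P1's expected payoff equals the payoff from either row against (2/11, 9/11). Using A: 3(2/11) + 5(9/11) = 51/11.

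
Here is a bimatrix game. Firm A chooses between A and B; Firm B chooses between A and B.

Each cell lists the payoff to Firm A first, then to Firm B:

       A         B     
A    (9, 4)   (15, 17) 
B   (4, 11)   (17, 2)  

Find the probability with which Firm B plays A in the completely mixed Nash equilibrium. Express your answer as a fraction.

Let c be the probability that Firm B plays A. In a completely mixed equilibrium, Firm A must be indifferent between A and B.
Firm A's expected payoff from A is 9c + 15(1−c); from B it is 4c + 17(1−c).
Setting these equal: −6c + 15 = −13c + 17, so c = 2/7.

2/7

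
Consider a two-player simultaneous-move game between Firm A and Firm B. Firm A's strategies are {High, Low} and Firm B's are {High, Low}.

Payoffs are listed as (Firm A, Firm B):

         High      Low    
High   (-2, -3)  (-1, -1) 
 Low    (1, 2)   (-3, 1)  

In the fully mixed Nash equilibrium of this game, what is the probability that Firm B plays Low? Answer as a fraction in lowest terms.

3/5

Let q be the probability that Firm B plays High. In a completely mixed equilibrium, Firm A must be indifferent between High and Low.
Firm A's expected payoff from High is −2q − (1−q); from Low it is q − 3(1−q).
Setting these equal: −q − 1 = 4q − 3, so q = 2/5.
Therefore Firm B plays Low with probability 1 − 2/5 = 3/5.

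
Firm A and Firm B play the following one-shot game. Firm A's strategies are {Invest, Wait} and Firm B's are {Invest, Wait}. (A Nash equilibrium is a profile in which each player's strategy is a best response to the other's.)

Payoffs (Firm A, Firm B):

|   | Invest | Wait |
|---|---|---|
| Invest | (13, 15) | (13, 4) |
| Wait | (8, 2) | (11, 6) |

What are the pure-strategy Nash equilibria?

(Invest, Invest)

(Invest, Invest): Firm A gets 13 ≥ 8 from Wait, and Firm B gets 15 ≥ 4 from Wait — Nash equilibrium.
(Invest, Wait): Firm B prefers Invest (15 > 4) — not an equilibrium.
(Wait, Invest): Firm A prefers Invest (13 > 8); Firm B prefers Wait (6 > 2) — not an equilibrium.
(Wait, Wait): Firm A prefers Invest (13 > 11) — not an equilibrium.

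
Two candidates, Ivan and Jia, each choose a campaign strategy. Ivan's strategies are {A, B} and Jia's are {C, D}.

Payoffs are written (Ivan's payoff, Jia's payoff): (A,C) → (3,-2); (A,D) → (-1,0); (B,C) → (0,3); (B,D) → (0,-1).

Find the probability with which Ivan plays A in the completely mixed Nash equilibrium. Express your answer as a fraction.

Let p be the probability that Ivan plays A. In a completely mixed equilibrium, Jia must be indifferent between C and D.
Jia's expected payoff from C is −2p + 3(1−p); from D it is −(1−p).
Setting these equal: −5p + 3 = p − 1, so p = 2/3.

2/3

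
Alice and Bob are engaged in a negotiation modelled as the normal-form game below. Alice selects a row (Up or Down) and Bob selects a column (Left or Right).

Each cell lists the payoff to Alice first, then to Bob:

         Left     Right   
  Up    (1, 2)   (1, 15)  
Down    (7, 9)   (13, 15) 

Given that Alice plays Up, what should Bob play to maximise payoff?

Against Up, Bob earns 2 from Left and 15 from Right.
So Right is the best response.

Right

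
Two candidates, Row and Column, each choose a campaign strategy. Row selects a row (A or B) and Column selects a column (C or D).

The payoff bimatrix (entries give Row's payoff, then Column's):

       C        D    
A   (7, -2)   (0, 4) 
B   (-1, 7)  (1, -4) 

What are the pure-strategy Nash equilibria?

none

(A, C): Column prefers D (4 > -2) — not an equilibrium.
(A, D): Row prefers B (1 > 0) — not an equilibrium.
(B, C): Row prefers A (7 > -1) — not an equilibrium.
(B, D): Column prefers C (7 > -4) — not an equilibrium.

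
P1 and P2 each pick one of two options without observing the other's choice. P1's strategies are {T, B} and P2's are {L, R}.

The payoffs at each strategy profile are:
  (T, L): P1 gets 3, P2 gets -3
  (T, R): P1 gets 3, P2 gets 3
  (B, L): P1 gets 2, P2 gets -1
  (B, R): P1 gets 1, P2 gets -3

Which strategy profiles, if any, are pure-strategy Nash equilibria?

(T, R)

(T, L): P2 prefers R (3 > -3) — not an equilibrium.
(T, R): P1 gets 3 ≥ 1 from B, and P2 gets 3 ≥ -3 from L — Nash equilibrium.
(B, L): P1 prefers T (3 > 2) — not an equilibrium.
(B, R): P1 prefers T (3 > 1); P2 prefers L (-1 > -3) — not an equilibrium.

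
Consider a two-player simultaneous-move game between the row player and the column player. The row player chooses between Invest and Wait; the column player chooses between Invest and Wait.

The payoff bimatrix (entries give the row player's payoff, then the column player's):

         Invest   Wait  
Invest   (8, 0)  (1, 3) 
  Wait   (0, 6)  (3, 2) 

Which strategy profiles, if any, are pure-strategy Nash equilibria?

none

(Invest, Invest): the column player prefers Wait (3 > 0) — not an equilibrium.
(Invest, Wait): the row player prefers Wait (3 > 1) — not an equilibrium.
(Wait, Invest): the row player prefers Invest (8 > 0) — not an equilibrium.
(Wait, Wait): the column player prefers Invest (6 > 2) — not an equilibrium.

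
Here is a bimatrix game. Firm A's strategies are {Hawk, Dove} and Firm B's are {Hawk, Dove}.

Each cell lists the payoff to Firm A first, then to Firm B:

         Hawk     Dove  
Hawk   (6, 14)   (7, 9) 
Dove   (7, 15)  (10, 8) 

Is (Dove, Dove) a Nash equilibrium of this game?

At (Dove, Dove), Firm A earns 10; switching to Hawk would give 7, so Firm A has no profitable deviation.
Firm B earns 8; switching to Hawk would give 15, so Firm B would deviate.
Since at least one player can profitably deviate, this is not a Nash equilibrium.

No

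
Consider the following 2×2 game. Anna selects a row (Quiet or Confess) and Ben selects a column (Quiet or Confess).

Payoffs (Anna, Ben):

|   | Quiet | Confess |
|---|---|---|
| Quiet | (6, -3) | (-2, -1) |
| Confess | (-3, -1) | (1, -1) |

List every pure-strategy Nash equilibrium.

(Confess, Confess)

(Quiet, Quiet): Ben prefers Confess (-1 > -3) — not an equilibrium.
(Quiet, Confess): Anna prefers Confess (1 > -2) — not an equilibrium.
(Confess, Quiet): Anna prefers Quiet (6 > -3) — not an equilibrium.
(Confess, Confess): Anna gets 1 ≥ -2 from Quiet, and Ben gets -1 ≥ -1 from Quiet — Nash equilibrium.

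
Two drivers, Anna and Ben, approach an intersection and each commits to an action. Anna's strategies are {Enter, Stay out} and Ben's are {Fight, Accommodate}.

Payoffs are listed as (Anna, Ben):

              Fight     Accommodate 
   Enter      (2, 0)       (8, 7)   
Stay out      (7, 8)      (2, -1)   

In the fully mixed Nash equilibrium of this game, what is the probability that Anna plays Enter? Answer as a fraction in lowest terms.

9/16

Let p be the probability that Anna plays Enter. In a completely mixed equilibrium, Ben must be indifferent between Fight and Accommodate.
Ben's expected payoff from Fight is 8(1−p); from Accommodate it is 7p − (1−p).
Setting these equal: −8p + 8 = 8p − 1, so p = 9/16.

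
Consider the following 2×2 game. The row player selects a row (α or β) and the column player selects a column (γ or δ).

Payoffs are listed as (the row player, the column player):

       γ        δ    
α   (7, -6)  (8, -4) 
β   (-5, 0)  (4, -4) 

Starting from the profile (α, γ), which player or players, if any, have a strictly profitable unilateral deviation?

The row player at (α, γ) earns 7; deviating to β yields -5 — not better.
The column player earns -6; deviating to δ yields -4 — a strict improvement.
Only the column player has a strictly profitable deviation.

The column player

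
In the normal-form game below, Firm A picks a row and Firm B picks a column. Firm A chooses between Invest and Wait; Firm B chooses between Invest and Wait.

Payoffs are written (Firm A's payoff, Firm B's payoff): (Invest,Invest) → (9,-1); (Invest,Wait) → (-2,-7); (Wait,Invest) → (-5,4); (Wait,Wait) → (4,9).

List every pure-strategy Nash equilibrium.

(Invest, Invest) and (Wait, Wait)

(Invest, Invest): Firm A gets 9 ≥ -5 from Wait, and Firm B gets -1 ≥ -7 from Wait — Nash equilibrium.
(Invest, Wait): Firm A prefers Wait (4 > -2); Firm B prefers Invest (-1 > -7) — not an equilibrium.
(Wait, Invest): Firm A prefers Invest (9 > -5); Firm B prefers Wait (9 > 4) — not an equilibrium.
(Wait, Wait): Firm A gets 4 ≥ -2 from Invest, and Firm B gets 9 ≥ 4 from Invest — Nash equilibrium.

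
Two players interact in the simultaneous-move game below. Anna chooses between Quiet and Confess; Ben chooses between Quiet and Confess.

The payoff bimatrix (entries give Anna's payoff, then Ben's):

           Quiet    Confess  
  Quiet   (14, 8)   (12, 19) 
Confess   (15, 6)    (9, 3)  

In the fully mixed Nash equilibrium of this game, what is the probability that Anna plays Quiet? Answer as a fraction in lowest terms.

3/14

Let x be the probability that Anna plays Quiet. In a completely mixed equilibrium, Ben must be indifferent between Quiet and Confess.
Ben's expected payoff from Quiet is 8x + 6(1−x); from Confess it is 19x + 3(1−x).
Setting these equal: 2x + 6 = 16x + 3, so x = 3/14.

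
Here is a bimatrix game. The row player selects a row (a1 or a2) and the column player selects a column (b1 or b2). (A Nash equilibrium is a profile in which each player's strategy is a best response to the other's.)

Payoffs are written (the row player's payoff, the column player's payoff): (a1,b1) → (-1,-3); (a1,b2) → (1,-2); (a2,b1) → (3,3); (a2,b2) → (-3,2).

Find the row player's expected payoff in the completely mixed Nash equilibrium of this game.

0

First find y, the probability the column player plays b1, from the row player's indifference between a1 and a2: −y + (1−y) = 3y − 3(1−y), giving y = 1/2.
Since the row player is indifferent in equilibrium, the row player's expected payoff equals the payoff from either row against (1/2, 1/2). Using a1: −(1/2) + (1/2) = 0.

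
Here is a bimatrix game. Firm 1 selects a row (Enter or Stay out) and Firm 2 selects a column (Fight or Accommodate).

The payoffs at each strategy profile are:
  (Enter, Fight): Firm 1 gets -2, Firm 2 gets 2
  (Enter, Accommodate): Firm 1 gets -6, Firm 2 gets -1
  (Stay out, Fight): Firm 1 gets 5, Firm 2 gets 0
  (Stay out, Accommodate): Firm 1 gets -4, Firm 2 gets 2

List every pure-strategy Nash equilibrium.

(Stay out, Accommodate)

(Enter, Fight): Firm 1 prefers Stay out (5 > -2) — not an equilibrium.
(Enter, Accommodate): Firm 1 prefers Stay out (-4 > -6); Firm 2 prefers Fight (2 > -1) — not an equilibrium.
(Stay out, Fight): Firm 2 prefers Accommodate (2 > 0) — not an equilibrium.
(Stay out, Accommodate): Firm 1 gets -4 ≥ -6 from Enter, and Firm 2 gets 2 ≥ 0 from Fight — Nash equilibrium.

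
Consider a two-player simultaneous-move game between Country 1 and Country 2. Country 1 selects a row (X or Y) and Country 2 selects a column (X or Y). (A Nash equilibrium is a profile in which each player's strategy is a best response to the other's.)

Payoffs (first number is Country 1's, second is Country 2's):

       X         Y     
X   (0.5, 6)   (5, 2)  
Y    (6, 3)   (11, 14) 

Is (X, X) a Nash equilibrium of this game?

At (X, X), Country 1 earns 0.5; switching to Y would give 6, so Country 1 would deviate.
Country 2 earns 6; switching to Y would give 2, so Country 2 has no profitable deviation.
Since at least one player can profitably deviate, this is not a Nash equilibrium.

No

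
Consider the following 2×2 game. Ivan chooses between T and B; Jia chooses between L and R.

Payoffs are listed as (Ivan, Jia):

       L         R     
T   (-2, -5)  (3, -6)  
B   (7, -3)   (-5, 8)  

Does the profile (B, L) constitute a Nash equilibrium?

No

At (B, L), Ivan earns 7; switching to T would give -2, so Ivan has no profitable deviation.
Jia earns -3; switching to R would give 8, so Jia would deviate.
Since at least one player can profitably deviate, this is not a Nash equilibrium.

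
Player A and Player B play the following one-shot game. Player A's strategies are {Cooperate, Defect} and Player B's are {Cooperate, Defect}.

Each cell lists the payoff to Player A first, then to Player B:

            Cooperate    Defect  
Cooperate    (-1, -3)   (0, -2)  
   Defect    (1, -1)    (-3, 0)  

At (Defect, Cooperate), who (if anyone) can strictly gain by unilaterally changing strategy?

Player A at (Defect, Cooperate) earns 1; deviating to Cooperate yields -1 — not better.
Player B earns -1; deviating to Defect yields 0 — a strict improvement.
Only Player B has a strictly profitable deviation.

Player B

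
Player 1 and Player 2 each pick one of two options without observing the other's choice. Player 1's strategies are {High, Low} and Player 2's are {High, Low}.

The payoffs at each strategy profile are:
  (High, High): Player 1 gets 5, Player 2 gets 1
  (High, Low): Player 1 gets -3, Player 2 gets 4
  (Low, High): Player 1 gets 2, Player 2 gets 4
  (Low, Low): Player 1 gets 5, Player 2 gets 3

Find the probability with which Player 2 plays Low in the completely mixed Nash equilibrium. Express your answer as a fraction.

3/11

Let q be the probability that Player 2 plays High. In a completely mixed equilibrium, Player 1 must be indifferent between High and Low.
Player 1's expected payoff from High is 5q − 3(1−q); from Low it is 2q + 5(1−q).
Setting these equal: 8q − 3 = −3q + 5, so q = 8/11.
Therefore Player 2 plays Low with probability 1 − 8/11 = 3/11.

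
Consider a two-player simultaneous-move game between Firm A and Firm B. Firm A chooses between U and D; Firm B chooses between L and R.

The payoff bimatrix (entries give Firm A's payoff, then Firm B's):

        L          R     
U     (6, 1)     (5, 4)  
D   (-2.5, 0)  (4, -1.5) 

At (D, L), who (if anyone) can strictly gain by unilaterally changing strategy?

Firm A

Firm A at (D, L) earns -2.5; deviating to U yields 6 — a strict improvement.
Firm B earns 0; deviating to R yields -1.5 — not better.
Only Firm A has a strictly profitable deviation.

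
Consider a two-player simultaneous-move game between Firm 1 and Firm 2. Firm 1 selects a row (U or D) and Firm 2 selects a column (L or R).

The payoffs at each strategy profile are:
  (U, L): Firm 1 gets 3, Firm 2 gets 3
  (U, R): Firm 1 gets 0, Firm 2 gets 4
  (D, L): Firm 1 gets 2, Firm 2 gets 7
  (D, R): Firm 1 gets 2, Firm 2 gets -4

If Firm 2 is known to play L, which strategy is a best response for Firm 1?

Against L, Firm 1 earns 3 from U and 2 from D.
So U is the best response.

U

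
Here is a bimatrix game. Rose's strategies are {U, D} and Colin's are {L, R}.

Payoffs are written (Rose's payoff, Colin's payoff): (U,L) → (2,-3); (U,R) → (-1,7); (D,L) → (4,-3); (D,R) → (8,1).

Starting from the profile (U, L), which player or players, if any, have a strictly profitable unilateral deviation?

Rose at (U, L) earns 2; deviating to D yields 4 — a strict improvement.
Colin earns -3; deviating to R yields 7 — a strict improvement.
Both Rose and Colin have strictly profitable deviations.

Both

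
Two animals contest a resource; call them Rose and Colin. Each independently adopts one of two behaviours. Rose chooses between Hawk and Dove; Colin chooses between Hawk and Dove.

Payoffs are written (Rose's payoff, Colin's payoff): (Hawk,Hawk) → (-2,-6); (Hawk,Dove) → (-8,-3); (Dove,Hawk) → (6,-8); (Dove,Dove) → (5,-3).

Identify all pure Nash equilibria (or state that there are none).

(Dove, Dove)

(Hawk, Hawk): Rose prefers Dove (6 > -2); Colin prefers Dove (-3 > -6) — not an equilibrium.
(Hawk, Dove): Rose prefers Dove (5 > -8) — not an equilibrium.
(Dove, Hawk): Colin prefers Dove (-3 > -8) — not an equilibrium.
(Dove, Dove): Rose gets 5 ≥ -8 from Hawk, and Colin gets -3 ≥ -8 from Hawk — Nash equilibrium.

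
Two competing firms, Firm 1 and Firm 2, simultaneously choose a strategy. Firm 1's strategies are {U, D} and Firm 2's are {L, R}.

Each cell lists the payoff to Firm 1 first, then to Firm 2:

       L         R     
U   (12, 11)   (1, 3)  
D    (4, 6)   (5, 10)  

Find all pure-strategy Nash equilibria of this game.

(U, L): Firm 1 gets 12 ≥ 4 from D, and Firm 2 gets 11 ≥ 3 from R — Nash equilibrium.
(U, R): Firm 1 prefers D (5 > 1); Firm 2 prefers L (11 > 3) — not an equilibrium.
(D, L): Firm 1 prefers U (12 > 4); Firm 2 prefers R (10 > 6) — not an equilibrium.
(D, R): Firm 1 gets 5 ≥ 1 from U, and Firm 2 gets 10 ≥ 6 from L — Nash equilibrium.

(U, L) and (D, R)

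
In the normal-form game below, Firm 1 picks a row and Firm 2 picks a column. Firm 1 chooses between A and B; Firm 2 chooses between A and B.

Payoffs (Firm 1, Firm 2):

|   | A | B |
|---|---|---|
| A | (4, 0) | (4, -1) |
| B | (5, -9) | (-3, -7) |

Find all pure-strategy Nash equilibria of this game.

(A, A): Firm 1 prefers B (5 > 4) — not an equilibrium.
(A, B): Firm 2 prefers A (0 > -1) — not an equilibrium.
(B, A): Firm 2 prefers B (-7 > -9) — not an equilibrium.
(B, B): Firm 1 prefers A (4 > -3) — not an equilibrium.

none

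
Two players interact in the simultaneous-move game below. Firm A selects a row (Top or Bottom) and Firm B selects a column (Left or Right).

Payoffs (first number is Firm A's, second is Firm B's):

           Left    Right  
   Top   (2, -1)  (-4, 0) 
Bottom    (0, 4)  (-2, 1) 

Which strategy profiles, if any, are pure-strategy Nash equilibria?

(Top, Left): Firm B prefers Right (0 > -1) — not an equilibrium.
(Top, Right): Firm A prefers Bottom (-2 > -4) — not an equilibrium.
(Bottom, Left): Firm A prefers Top (2 > 0) — not an equilibrium.
(Bottom, Right): Firm B prefers Left (4 > 1) — not an equilibrium.

none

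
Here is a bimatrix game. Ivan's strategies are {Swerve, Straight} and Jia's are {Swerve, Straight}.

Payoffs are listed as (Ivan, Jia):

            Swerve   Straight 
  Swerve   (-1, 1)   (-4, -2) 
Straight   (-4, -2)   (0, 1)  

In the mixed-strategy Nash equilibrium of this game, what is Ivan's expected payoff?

First find y, the probability Jia plays Swerve, from Ivan's indifference between Swerve and Straight: −y − 4(1−y) = −4y, giving y = 4/7.
Since Ivan is indifferent in equilibrium, Ivan's expected payoff equals the payoff from either row against (4/7, 3/7). Using Swerve: −(4/7) − 4(3/7) = -16/7.

-16/7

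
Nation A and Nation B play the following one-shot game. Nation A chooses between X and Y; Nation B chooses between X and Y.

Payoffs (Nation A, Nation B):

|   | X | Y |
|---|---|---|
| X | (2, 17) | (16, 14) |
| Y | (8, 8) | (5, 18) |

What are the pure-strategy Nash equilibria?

(X, X): Nation A prefers Y (8 > 2) — not an equilibrium.
(X, Y): Nation B prefers X (17 > 14) — not an equilibrium.
(Y, X): Nation B prefers Y (18 > 8) — not an equilibrium.
(Y, Y): Nation A prefers X (16 > 5) — not an equilibrium.

none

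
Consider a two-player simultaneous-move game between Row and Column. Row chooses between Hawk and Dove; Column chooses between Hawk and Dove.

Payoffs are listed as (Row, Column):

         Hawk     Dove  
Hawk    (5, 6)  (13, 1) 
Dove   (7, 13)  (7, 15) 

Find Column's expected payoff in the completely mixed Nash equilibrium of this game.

11

First find x, the probability Row plays Hawk, from Column's indifference between Hawk and Dove: 6x + 13(1−x) = x + 15(1−x), giving x = 2/7.
Since Column is indifferent in equilibrium, Column's expected payoff equals the payoff from either column against (2/7, 5/7). Using Hawk: 6(2/7) + 13(5/7) = 11.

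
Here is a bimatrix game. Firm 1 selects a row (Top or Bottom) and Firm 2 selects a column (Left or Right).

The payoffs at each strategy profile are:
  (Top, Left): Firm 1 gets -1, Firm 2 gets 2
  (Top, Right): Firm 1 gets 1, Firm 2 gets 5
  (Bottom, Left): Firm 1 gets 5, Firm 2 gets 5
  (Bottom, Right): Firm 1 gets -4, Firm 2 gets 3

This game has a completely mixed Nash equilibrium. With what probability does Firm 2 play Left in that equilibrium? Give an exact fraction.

Let c be the probability that Firm 2 plays Left. In a completely mixed equilibrium, Firm 1 must be indifferent between Top and Bottom.
Firm 1's expected payoff from Top is −c + (1−c); from Bottom it is 5c − 4(1−c).
Setting these equal: −2c + 1 = 9c − 4, so c = 5/11.

5/11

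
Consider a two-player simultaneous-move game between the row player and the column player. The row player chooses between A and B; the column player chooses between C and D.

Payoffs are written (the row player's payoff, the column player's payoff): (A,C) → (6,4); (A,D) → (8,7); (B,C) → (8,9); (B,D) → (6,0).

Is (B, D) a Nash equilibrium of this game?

No

At (B, D), the row player earns 6; switching to A would give 8, so the row player would deviate.
The column player earns 0; switching to C would give 9, so the column player would deviate.
Since at least one player can profitably deviate, this is not a Nash equilibrium.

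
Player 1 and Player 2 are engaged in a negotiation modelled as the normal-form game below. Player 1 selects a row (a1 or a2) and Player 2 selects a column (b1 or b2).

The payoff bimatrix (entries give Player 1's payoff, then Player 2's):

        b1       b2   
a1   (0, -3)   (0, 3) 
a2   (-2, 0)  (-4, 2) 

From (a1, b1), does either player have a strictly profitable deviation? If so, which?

Player 1 at (a1, b1) earns 0; deviating to a2 yields -2 — not better.
Player 2 earns -3; deviating to b2 yields 3 — a strict improvement.
Only Player 2 has a strictly profitable deviation.

Player 2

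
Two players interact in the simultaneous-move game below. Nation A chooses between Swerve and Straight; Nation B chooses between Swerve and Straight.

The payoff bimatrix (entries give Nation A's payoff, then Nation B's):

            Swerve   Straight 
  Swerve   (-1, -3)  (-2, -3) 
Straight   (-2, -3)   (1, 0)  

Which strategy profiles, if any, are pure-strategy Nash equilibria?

(Swerve, Swerve) and (Straight, Straight)

(Swerve, Swerve): Nation A gets -1 ≥ -2 from Straight, and Nation B gets -3 ≥ -3 from Straight — Nash equilibrium.
(Swerve, Straight): Nation A prefers Straight (1 > -2) — not an equilibrium.
(Straight, Swerve): Nation A prefers Swerve (-1 > -2); Nation B prefers Straight (0 > -3) — not an equilibrium.
(Straight, Straight): Nation A gets 1 ≥ -2 from Swerve, and Nation B gets 0 ≥ -3 from Swerve — Nash equilibrium.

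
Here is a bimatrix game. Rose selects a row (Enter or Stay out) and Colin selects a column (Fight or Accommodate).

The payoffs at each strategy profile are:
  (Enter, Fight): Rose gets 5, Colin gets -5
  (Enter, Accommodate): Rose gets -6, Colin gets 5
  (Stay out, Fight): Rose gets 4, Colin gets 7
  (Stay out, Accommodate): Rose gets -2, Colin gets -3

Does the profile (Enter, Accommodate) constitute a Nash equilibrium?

No

At (Enter, Accommodate), Rose earns -6; switching to Stay out would give -2, so Rose would deviate.
Colin earns 5; switching to Fight would give -5, so Colin has no profitable deviation.
Since at least one player can profitably deviate, this is not a Nash equilibrium.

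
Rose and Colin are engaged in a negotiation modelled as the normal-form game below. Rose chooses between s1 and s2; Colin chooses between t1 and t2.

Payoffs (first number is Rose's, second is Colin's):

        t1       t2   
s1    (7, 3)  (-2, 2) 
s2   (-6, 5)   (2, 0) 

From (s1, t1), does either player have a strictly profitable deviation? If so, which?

Neither

Rose at (s1, t1) earns 7; deviating to s2 yields -6 — not better.
Colin earns 3; deviating to t2 yields 2 — not better.
Neither player can strictly improve; the profile is a Nash equilibrium.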